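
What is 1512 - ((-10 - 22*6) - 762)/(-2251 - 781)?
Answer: 572935/379 ≈ 1511.7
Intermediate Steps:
1512 - ((-10 - 22*6) - 762)/(-2251 - 781) = 1512 - ((-10 - 132) - 762)/(-3032) = 1512 - (-142 - 762)*(-1)/3032 = 1512 - (-904)*(-1)/3032 = 1512 - 1*113/379 = 1512 - 113/379 = 572935/379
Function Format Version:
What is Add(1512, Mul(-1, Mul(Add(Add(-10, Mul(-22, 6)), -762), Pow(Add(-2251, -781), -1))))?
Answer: Rational(572935, 379) ≈ 1511.7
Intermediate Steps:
Add(1512, Mul(-1, Mul(Add(Add(-10, Mul(-22, 6)), -762), Pow(Add(-2251, -781), -1)))) = Add(1512, Mul(-1, Mul(Add(Add(-10, -132), -762), Pow(-3032, -1)))) = Add(1512, Mul(-1, Mul(Add(-142, -762), Rational(-1, 3032)))) = Add(1512, Mul(-1, Mul(-904, Rational(-1, 3032)))) = Add(1512, Mul(-1, Rational(113, 379))) = Add(1512, Rational(-113, 379)) = Rational(572935, 379)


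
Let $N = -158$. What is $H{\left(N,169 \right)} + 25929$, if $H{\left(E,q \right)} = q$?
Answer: $26098$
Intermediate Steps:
$H{\left(N,169 \right)} + 25929 = 169 + 25929 = 26098$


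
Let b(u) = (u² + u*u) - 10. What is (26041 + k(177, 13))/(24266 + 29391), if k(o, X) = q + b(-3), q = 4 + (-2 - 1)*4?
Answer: 26041/53657 ≈ 0.48532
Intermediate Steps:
b(u) = -10 + 2*u² (b(u) = (u² + u²) - 10 = 2*u² - 10 = -10 + 2*u²)
q = -8 (q = 4 - 3*4 = 4 - 12 = -8)
k(o, X) = 0 (k(o, X) = -8 + (-10 + 2*(-3)²) = -8 + (-10 + 2*9) = -8 + (-10 + 18) = -8 + 8 = 0)
(26041 + k(177, 13))/(24266 + 29391) = (26041 + 0)/(24266 + 29391) = 26041/53657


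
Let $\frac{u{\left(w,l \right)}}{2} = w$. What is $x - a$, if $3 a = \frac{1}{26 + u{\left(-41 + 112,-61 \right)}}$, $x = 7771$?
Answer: $\frac{3916583}{504} \approx 7771.0$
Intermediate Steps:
$u{\left(w,l \right)} = 2 w$
$a = \frac{1}{504}$ ($a = \frac{1}{3 \left(26 + 2 \left(-41 + 112\right)\right)} = \frac{1}{3 \left(26 + 2 \cdot 71\right)} = \frac{1}{3 \left(26 + 142\right)} = \frac{1}{3 \cdot 168} = \frac{1}{3} \cdot \frac{1}{168} = \frac{1}{504} \approx 0.0019841$)
$x - a = 7771 - \frac{1}{504} = \frac{3916583}{504}$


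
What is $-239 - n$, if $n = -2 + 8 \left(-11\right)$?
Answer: $-149$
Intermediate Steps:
$n = -90$ ($n = -2 - 88 = -90$)
$-239 - n = -239 - -90 = -239 + 90 = -149$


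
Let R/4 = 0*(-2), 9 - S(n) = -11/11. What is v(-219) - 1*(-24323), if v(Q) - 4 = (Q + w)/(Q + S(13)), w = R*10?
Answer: 5084562/209 ≈ 24328.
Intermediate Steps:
S(n) = 10 (S(n) = 9 - (-11)/11 = 9 - 1*(-1) = 9 + 1 = 10)
R = 0 (R = 4*(0*(-2)) = 4*0 = 0)
w = 0 (w = 0*10 = 0)
v(Q) = 4 + Q/(10 + Q) (v(Q) = 4 + (Q + 0)/(Q + 10) = 4 + Q/(10 + Q))
v(-219) - 1*(-24323) = 5*(8 - 219)/(10 - 219) - 1*(-24323) = 5*(-211)/(-209) + 24323 = 5*(-1/209)*(-211) + 24323 = 1055/209 + 24323 = 5084562/209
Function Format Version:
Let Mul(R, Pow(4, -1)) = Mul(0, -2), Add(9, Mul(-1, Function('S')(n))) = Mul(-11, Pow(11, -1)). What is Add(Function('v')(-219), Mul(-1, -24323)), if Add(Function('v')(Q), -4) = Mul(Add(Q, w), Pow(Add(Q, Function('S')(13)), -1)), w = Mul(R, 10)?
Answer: Rational(5084562, 209) ≈ 24328.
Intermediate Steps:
Function('S')(n) = 10 (Function('S')(n) = Add(9, Mul(-1, Mul(-11, Pow(11, -1)))) = Add(9, Mul(-1, Mul(-11, Rational(1, 11)))) = Add(9, Mul(-1, -1)) = Add(9, 1) = 10)
R = 0 (R = Mul(4, Mul(0, -2)) = Mul(4, 0) = 0)
w = 0 (w = Mul(0, 10) = 0)
Function('v')(Q) = Add(4, Mul(Q, Pow(Add(10, Q), -1))) (Function('v')(Q) = Add(4, Mul(Add(Q, 0), Pow(Add(Q, 10), -1))) = Add(4, Mul(Q, Pow(Add(10, Q), -1))))
Add(Function('v')(-219), Mul(-1, -24323)) = Add(Mul(5, Pow(Add(10, -219), -1), Add(8, -219)), Mul(-1, -24323)) = Add(Mul(5, Pow(-209, -1), -211), 24323) = Add(Mul(5, Rational(-1, 209), -211), 24323) = Add(Rational(1055, 209), 24323) = Rational(5084562, 209)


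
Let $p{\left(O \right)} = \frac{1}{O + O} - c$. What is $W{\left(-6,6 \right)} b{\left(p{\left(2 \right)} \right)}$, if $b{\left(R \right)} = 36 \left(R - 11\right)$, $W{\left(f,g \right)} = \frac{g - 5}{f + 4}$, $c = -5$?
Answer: $\frac{207}{2} \approx 103.5$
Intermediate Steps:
$W{\left(f,g \right)} = \frac{-5 + g}{4 + f}$
$p{\left(O \right)} = 5 + \frac{1}{2 O}$ ($p{\left(O \right)} = \frac{1}{O + O} - -5 = \frac{1}{2 O} + 5 = 5 + \frac{1}{2 O}$)
$b{\left(R \right)} = -396 + 36 R$ ($b{\left(R \right)} = 36 \left(-11 + R\right) = -396 + 36 R$)
$W{\left(-6,6 \right)} b{\left(p{\left(2 \right)} \right)} = \frac{-5 + 6}{4 - 6} \left(-396 + 36 \left(5 + \frac{1}{2 \cdot 2}\right)\right) = \frac{1}{-2} \cdot 1 \left(-396 + 36 \left(5 + \frac{1}{2} \cdot \frac{1}{2}\right)\right) = \left(- \frac{1}{2}\right) 1 \left(-396 + 36 \left(5 + \frac{1}{4}\right)\right) = - \frac{-396 + 36 \cdot \frac{21}{4}}{2} = - \frac{-396 + 189}{2} = \left(- \frac{1}{2}\right) \left(-207\right) = \frac{207}{2}$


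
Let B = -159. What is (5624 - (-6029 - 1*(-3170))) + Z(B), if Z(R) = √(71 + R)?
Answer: 8483 + 2*I*√22 ≈ 8483.0 + 9.3808*I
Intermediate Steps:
(5624 - (-6029 - 1*(-3170))) + Z(B) = (5624 - (-6029 - 1*(-3170))) + √(71 - 159) = (5624 - (-6029 + 3170)) + √(-88) = (5624 - 1*(-2859)) + 2*I*√22 = (5624 + 2859) + 2*I*√22 = 8483 + 2*I*√22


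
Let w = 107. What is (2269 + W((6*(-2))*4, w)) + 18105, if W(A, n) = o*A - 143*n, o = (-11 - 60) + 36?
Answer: 6753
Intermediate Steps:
o = -35 (o = -71 + 36 = -35)
W(A, n) = -143*n - 35*A (W(A, n) = -35*A - 143*n = -143*n - 35*A)
(2269 + W((6*(-2))*4, w)) + 18105 = (2269 + (-143*107 - 35*6*(-2)*4)) + 18105 = (2269 + (-15301 - (-420)*4)) + 18105 = (2269 + (-15301 - 35*(-48))) + 18105 = (2269 + (-15301 + 1680)) + 18105 = (2269 - 13621) + 18105 = -11352 + 18105 = 6753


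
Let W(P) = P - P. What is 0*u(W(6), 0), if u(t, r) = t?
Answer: 0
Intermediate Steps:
W(P) = 0
0*u(W(6), 0) = 0*0 = 0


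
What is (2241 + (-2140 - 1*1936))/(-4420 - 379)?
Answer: 1835/4799 ≈ 0.38237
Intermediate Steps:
(2241 + (-2140 - 1*1936))/(-4420 - 379) = (2241 + (-2140 - 1936))/(-4799) = (2241 - 4076)*(-1/4799) = -1835*(-1/4799) = 1835/4799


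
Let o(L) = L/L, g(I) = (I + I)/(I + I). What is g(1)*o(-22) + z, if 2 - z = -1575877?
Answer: 1575880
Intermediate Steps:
g(I) = 1 (g(I) = (2*I)/((2*I)) = (2*I)*(1/(2*I)) = 1)
z = 1575879 (z = 2 - 1*(-1575877) = 2 + 1575877 = 1575879)
o(L) = 1
g(1)*o(-22) + z = 1*1 + 1575879 = 1 + 1575879 = 1575880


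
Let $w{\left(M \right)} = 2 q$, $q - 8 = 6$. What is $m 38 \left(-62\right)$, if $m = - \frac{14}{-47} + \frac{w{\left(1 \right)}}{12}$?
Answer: $- \frac{874076}{141} \approx -6199.1$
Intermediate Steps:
$q = 14$ ($q = 8 + 6 = 14$)
$w{\left(M \right)} = 28$ ($w{\left(M \right)} = 2 \cdot 14 = 28$)
$m = \frac{371}{141}$ ($m = - \frac{14}{-47} + \frac{28}{12} = \left(-14\right) \left(- \frac{1}{47}\right) + 28 \cdot \frac{1}{12} = \frac{14}{47} + \frac{7}{3} = \frac{371}{141} \approx 2.6312$)
$m 38 \left(-62\right) = \frac{371}{141} \cdot 38 \left(-62\right) = \frac{14098}{141} \left(-62\right) = - \frac{874076}{141}$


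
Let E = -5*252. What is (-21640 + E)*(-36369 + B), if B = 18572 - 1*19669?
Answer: 857971400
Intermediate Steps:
E = -1260
B = -1097 (B = 18572 - 19669 = -1097)
(-21640 + E)*(-36369 + B) = (-21640 - 1260)*(-36369 - 1097) = -22900*(-37466) = 857971400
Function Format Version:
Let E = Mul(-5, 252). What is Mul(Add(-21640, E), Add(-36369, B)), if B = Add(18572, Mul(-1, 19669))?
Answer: 857971400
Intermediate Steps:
E = -1260
B = -1097 (B = Add(18572, -19669) = -1097)
Mul(Add(-21640, E), Add(-36369, B)) = Mul(Add(-21640, -1260), Add(-36369, -1097)) = Mul(-22900, -37466) = 857971400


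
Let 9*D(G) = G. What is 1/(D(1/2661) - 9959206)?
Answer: -23949/238513024493 ≈ -1.0041e-7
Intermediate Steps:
D(G) = G/9
1/(D(1/2661) - 9959206) = 1/((⅑)/2661 - 9959206) = 1/((⅑)*(1/2661) - 9959206) = 1/(1/23949 - 9959206) = 1/(-238513024493/23949) = -23949/238513024493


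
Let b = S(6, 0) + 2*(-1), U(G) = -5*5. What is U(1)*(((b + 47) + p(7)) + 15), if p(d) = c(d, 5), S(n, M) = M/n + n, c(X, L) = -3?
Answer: -1575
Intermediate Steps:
S(n, M) = n + M/n
p(d) = -3
U(G) = -25
b = 4 (b = (6 + 0/6) + 2*(-1) = (6 + 0*(1/6)) - 2 = (6 + 0) - 2 = 6 - 2 = 4)
U(1)*(((b + 47) + p(7)) + 15) = -25*(((4 + 47) - 3) + 15) = -25*((51 - 3) + 15) = -25*(48 + 15) = -25*63 = -1575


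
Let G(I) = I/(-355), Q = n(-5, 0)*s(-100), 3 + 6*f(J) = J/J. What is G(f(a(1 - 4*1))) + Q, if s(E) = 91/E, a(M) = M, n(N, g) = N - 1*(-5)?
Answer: 1/1065 ≈ 0.00093897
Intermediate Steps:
n(N, g) = 5 + N (n(N, g) = N + 5 = 5 + N)
f(J) = -⅓ (f(J) = -½ + (J/J)/6 = -½ + (⅙)*1 = -½ + ⅙ = -⅓)
Q = 0 (Q = (5 - 5)*(91/(-100)) = 0*(91*(-1/100)) = 0*(-91/100) = 0)
G(I) = -I/355 (G(I) = I*(-1/355) = -I/355)
G(f(a(1 - 4*1))) + Q = -1/355*(-⅓) + 0 = 1/1065 + 0 = 1/1065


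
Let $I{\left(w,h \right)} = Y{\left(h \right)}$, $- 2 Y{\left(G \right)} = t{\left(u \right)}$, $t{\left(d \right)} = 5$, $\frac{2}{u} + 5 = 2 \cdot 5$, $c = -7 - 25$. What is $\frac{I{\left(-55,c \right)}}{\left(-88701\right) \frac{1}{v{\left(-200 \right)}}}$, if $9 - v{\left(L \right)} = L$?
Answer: $\frac{1045}{177402} \approx 0.0058906$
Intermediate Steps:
$v{\left(L \right)} = 9 - L$
$c = -32$ ($c = -7 - 25 = -32$)
$u = \frac{2}{5}$ ($u = \frac{2}{-5 + 2 \cdot 5} = \frac{2}{-5 + 10} = \frac{2}{5} \approx 0.4$)
$Y{\left(G \right)} = - \frac{5}{2}$ ($Y{\left(G \right)} = \left(- \frac{1}{2}\right) 5 = - \frac{5}{2}$)
$I{\left(w,h \right)} = - \frac{5}{2}$
$\frac{I{\left(-55,c \right)}}{\left(-88701\right) \frac{1}{v{\left(-200 \right)}}} = - \frac{5}{2 \left(- \frac{88701}{9 - -200}\right)} = - \frac{5}{2 \left(- \frac{88701}{9 + 200}\right)} = - \frac{5}{2 \left(- \frac{88701}{209}\right)} = \left(- \frac{5}{2}\right) \left(- \frac{209}{88701}\right) = \frac{1045}{177402}$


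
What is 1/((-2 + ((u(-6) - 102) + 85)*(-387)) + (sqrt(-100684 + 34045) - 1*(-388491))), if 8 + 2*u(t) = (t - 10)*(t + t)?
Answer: 359464/129214433935 - I*sqrt(66639)/129214433935 ≈ 2.7819e-6 - 1.9978e-9*I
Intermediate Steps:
u(t) = -4 + t*(-10 + t) (u(t) = -4 + ((t - 10)*(t + t))/2 = -4 + ((-10 + t)*(2*t))/2 = -4 + (2*t*(-10 + t))/2 = -4 + t*(-10 + t))
1/((-2 + ((u(-6) - 102) + 85)*(-387)) + (sqrt(-100684 + 34045) - 1*(-388491))) = 1/((-2 + (((-4 + (-6)**2 - 10*(-6)) - 102) + 85)*(-387)) + (sqrt(-100684 + 34045) - 1*(-388491))) = 1/((-2 + (((-4 + 36 + 60) - 102) + 85)*(-387)) + (sqrt(-66639) + 388491)) = 1/((-2 + ((92 - 102) + 85)*(-387)) + (I*sqrt(66639) + 388491)) = 1/((-2 + (-10 + 85)*(-387)) + (388491 + I*sqrt(66639))) = 1/((-2 + 75*(-387)) + (388491 + I*sqrt(66639))) = 1/((-2 - 29025) + (388491 + I*sqrt(66639))) = 1/(-29027 + (388491 + I*sqrt(66639))) = 1/(359464 + I*sqrt(66639))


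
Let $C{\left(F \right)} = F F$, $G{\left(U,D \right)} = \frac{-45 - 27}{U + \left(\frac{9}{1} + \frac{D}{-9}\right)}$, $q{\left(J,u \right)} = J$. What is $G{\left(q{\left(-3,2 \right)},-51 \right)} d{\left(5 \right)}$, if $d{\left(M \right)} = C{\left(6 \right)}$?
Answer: $- \frac{7776}{35} \approx -222.17$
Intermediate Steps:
$G{\left(U,D \right)} = - \frac{72}{9 + U - \frac{D}{9}}$ ($G{\left(U,D \right)} = - \frac{72}{U + \left(9 \cdot 1 + D \left(- \frac{1}{9}\right)\right)} = - \frac{72}{U - \left(-9 + \frac{D}{9}\right)} = - \frac{72}{9 + U - \frac{D}{9}}$)
$C{\left(F \right)} = F^{2}$
$d{\left(M \right)} = 36$ ($d{\left(M \right)} = 6^{2} = 36$)
$G{\left(q{\left(-3,2 \right)},-51 \right)} d{\left(5 \right)} = \frac{648}{-81 - 51 - -27} \cdot 36 = \frac{648}{-81 - 51 + 27} \cdot 36 = \frac{648}{-105} \cdot 36 = 648 \left(- \frac{1}{105}\right) 36 = \left(- \frac{216}{35}\right) 36 = - \frac{7776}{35}$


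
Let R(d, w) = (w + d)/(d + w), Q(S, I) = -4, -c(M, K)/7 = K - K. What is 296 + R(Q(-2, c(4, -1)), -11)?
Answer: 297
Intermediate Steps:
c(M, K) = 0 (c(M, K) = -7*(K - K) = -7*0 = 0)
R(d, w) = 1 (R(d, w) = (d + w)/(d + w) = 1)
296 + R(Q(-2, c(4, -1)), -11) = 296 + 1 = 297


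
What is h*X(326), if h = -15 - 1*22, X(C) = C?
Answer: -12062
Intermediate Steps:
h = -37 (h = -15 - 22 = -37)
h*X(326) = -37*326 = -12062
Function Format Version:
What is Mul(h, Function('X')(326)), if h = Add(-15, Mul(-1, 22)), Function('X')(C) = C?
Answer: -12062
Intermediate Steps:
h = -37 (h = Add(-15, -22) = -37)
Mul(h, Function('X')(326)) = Mul(-37, 326) = -12062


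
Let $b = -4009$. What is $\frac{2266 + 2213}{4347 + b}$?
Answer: $\frac{4479}{338} \approx 13.251$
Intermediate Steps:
$\frac{2266 + 2213}{4347 + b} = \frac{2266 + 2213}{4347 - 4009} = \frac{4479}{338}$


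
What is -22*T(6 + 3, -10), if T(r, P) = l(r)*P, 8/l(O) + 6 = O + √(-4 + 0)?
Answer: 5280/13 - 3520*I/13 ≈ 406.15 - 270.77*I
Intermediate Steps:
l(O) = 8/(-6 + O + 2*I) (l(O) = 8/(-6 + (O + √(-4 + 0))) = 8/(-6 + (O + √(-4))) = 8/(-6 + (O + 2*I)) = 8/(-6 + O + 2*I))
T(r, P) = 8*P/(-6 + r + 2*I) (T(r, P) = (8/(-6 + r + 2*I))*P = 8*P/(-6 + r + 2*I))
-22*T(6 + 3, -10) = -176*(-10)/(-6 + (6 + 3) + 2*I) = -176*(-10)/(-6 + 9 + 2*I) = -176*(-10)/(3 + 2*I) = -176*(-10)*(3 - 2*I)/13 = -22*(-240/13 + 160*I/13) = 5280/13 - 3520*I/13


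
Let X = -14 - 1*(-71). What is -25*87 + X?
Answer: -2118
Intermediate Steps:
X = 57 (X = -14 + 71 = 57)
-25*87 + X = -25*87 + 57 = -2175 + 57 = -2118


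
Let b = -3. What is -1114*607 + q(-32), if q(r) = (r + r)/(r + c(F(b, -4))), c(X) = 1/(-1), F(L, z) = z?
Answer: -22314470/33 ≈ -6.7620e+5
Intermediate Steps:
c(X) = -1
q(r) = 2*r/(-1 + r) (q(r) = (r + r)/(r - 1) = (2*r)/(-1 + r) = 2*r/(-1 + r))
-1114*607 + q(-32) = -1114*607 + 2*(-32)/(-1 - 32) = -676198 + 2*(-32)/(-33) = -676198 + 2*(-32)*(-1/33) = -676198 + 64/33 = -22314470/33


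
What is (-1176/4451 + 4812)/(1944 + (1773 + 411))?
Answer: 1784753/1531144 ≈ 1.1656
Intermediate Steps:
(-1176/4451 + 4812)/(1944 + (1773 + 411)) = (-1176*1/4451 + 4812)/(1944 + 2184) = (-1176/4451 + 4812)/4128 = (21417036/4451)*(1/4128) = 1784753/1531144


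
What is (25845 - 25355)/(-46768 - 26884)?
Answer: -245/36826 ≈ -0.0066529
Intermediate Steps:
(25845 - 25355)/(-46768 - 26884) = 490/(-73652) = 490*(-1/73652) = -245/36826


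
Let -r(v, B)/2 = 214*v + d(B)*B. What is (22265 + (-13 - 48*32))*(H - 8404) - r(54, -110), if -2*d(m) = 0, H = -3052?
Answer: -237299384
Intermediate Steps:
d(m) = 0 (d(m) = -½*0 = 0)
r(v, B) = -428*v (r(v, B) = -2*(214*v + 0*B) = -2*(214*v + 0) = -428*v)
(22265 + (-13 - 48*32))*(H - 8404) - r(54, -110) = (22265 + (-13 - 48*32))*(-3052 - 8404) - (-428)*54 = (22265 + (-13 - 1536))*(-11456) - 1*(-23112) = (22265 - 1549)*(-11456) + 23112 = 20716*(-11456) + 23112 = -237322496 + 23112 = -237299384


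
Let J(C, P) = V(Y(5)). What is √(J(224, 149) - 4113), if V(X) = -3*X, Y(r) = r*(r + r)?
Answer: 7*I*√87 ≈ 65.292*I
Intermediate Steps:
Y(r) = 2*r² (Y(r) = r*(2*r) = 2*r²)
J(C, P) = -150 (J(C, P) = -6*5² = -6*25 = -3*50 = -150)
√(J(224, 149) - 4113) = √(-150 - 4113) = √(-4263) = 7*I*√87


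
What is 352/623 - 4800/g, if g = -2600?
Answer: 19528/8099 ≈ 2.4112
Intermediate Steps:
352/623 - 4800/g = 352/623 - 4800/(-2600) = 352*(1/623) - 4800*(-1/2600) = 352/623 + 24/13 = 19528/8099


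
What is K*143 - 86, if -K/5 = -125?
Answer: 89289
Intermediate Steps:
K = 625 (K = -5*(-125) = 625)
K*143 - 86 = 625*143 - 86 = 89375 - 86 = 89289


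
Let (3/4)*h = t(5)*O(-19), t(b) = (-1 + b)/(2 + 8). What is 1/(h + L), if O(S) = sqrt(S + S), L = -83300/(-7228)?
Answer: 8466924375/105519226193 - 391829880*I*sqrt(38)/105519226193 ≈ 0.080241 - 0.022891*I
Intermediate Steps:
L = 20825/1807 (L = -83300*(-1/7228) = 20825/1807 ≈ 11.525)
t(b) = -1/10 + b/10 (t(b) = (-1 + b)/10 = (-1 + b)*(1/10) = -1/10 + b/10)
O(S) = sqrt(2)*sqrt(S) (O(S) = sqrt(2*S) = sqrt(2)*sqrt(S))
h = 8*I*sqrt(38)/15 (h = 4*((-1/10 + (1/10)*5)*(sqrt(2)*sqrt(-19)))/3 = 4*((-1/10 + 1/2)*(sqrt(2)*(I*sqrt(19))))/3 = 4*(2*(I*sqrt(38))/5)/3 = 4*(2*I*sqrt(38)/5)/3 = 8*I*sqrt(38)/15 ≈ 3.2877*I)
1/(h + L) = 1/(8*I*sqrt(38)/15 + 20825/1807) = 1/(20825/1807 + 8*I*sqrt(38)/15)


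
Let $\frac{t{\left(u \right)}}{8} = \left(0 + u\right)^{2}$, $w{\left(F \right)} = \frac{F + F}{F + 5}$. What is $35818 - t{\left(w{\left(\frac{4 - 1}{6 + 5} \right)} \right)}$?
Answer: $\frac{30122866}{841} \approx 35818.0$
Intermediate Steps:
$w{\left(F \right)} = \frac{2 F}{5 + F}$
$t{\left(u \right)} = 8 u^{2}$ ($t{\left(u \right)} = 8 \left(0 + u\right)^{2} = 8 u^{2}$)
$35818 - t{\left(w{\left(\frac{4 - 1}{6 + 5} \right)} \right)} = 35818 - 8 \left(\frac{2 \frac{4 - 1}{6 + 5}}{5 + \frac{4 - 1}{6 + 5}}\right)^{2} = 35818 - 8 \left(\frac{2 \cdot \frac{3}{11}}{5 + \frac{3}{11}}\right)^{2} = 35818 - 8 \left(\frac{2 \cdot 3 \cdot \frac{1}{11}}{5 + 3 \cdot \frac{1}{11}}\right)^{2} = 35818 - 8 \left(2 \cdot \frac{3}{11} \frac{1}{5 + \frac{3}{11}}\right)^{2} = 35818 - 8 \left(2 \cdot \frac{3}{11} \frac{1}{\frac{58}{11}}\right)^{2} = 35818 - 8 \left(2 \cdot \frac{3}{11} \cdot \frac{11}{58}\right)^{2} = 35818 - 8 \left(\frac{3}{29}\right)^{2} = 35818 - 8 \cdot \frac{9}{841} = 35818 - \frac{72}{841} = \frac{30122866}{841}$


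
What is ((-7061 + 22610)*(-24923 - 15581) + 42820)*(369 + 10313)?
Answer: -6727030903432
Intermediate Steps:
((-7061 + 22610)*(-24923 - 15581) + 42820)*(369 + 10313) = (15549*(-40504) + 42820)*10682 = (-629796696 + 42820)*10682 = -629753876*10682 = -6727030903432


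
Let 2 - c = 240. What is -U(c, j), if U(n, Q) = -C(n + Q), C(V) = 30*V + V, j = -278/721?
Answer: -5328156/721 ≈ -7390.0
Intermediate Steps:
c = -238 (c = 2 - 1*240 = 2 - 240 = -238)
j = -278/721 (j = -278*1/721 = -278/721 ≈ -0.38558)
C(V) = 31*V
U(n, Q) = -31*Q - 31*n (U(n, Q) = -31*(n + Q) = -31*(Q + n) = -(31*Q + 31*n) = -31*Q - 31*n)
-U(c, j) = -(-31*(-278/721) - 31*(-238)) = -(8618/721 + 7378) = -1*5328156/721 = -5328156/721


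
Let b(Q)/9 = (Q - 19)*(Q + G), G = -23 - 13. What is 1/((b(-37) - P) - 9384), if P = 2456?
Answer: 1/24952 ≈ 4.0077e-5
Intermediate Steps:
G = -36
b(Q) = 9*(-36 + Q)*(-19 + Q) (b(Q) = 9*((Q - 19)*(Q - 36)) = 9*((-19 + Q)*(-36 + Q)) = 9*((-36 + Q)*(-19 + Q)) = 9*(-36 + Q)*(-19 + Q))
1/((b(-37) - P) - 9384) = 1/(((6156 - 495*(-37) + 9*(-37)²) - 1*2456) - 9384) = 1/(((6156 + 18315 + 9*1369) - 2456) - 9384) = 1/(((6156 + 18315 + 12321) - 2456) - 9384) = 1/((36792 - 2456) - 9384) = 1/(34336 - 9384) = 1/24952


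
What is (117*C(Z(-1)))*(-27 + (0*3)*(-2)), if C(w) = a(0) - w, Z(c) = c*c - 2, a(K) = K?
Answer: -3159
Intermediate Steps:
Z(c) = -2 + c² (Z(c) = c² - 2 = -2 + c²)
C(w) = -w (C(w) = 0 - w = -w)
(117*C(Z(-1)))*(-27 + (0*3)*(-2)) = (117*(-(-2 + (-1)²)))*(-27 + (0*3)*(-2)) = (117*(-(-2 + 1)))*(-27 + 0*(-2)) = (117*(-1*(-1)))*(-27 + 0) = (117*1)*(-27) = 117*(-27) = -3159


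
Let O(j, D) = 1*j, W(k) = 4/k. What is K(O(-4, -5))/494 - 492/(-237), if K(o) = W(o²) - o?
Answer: 325407/156104 ≈ 2.0846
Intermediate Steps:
O(j, D) = j
K(o) = -o + 4/o² (K(o) = 4/(o²) - o = 4/o² - o = -o + 4/o²)
K(O(-4, -5))/494 - 492/(-237) = (-1*(-4) + 4/(-4)²)/494 - 492/(-237) = (4 + 4*(1/16))*(1/494) - 492*(-1/237) = (4 + ¼)*(1/494) + 164/79 = (17/4)*(1/494) + 164/79 = 17/1976 + 164/79 = 325407/156104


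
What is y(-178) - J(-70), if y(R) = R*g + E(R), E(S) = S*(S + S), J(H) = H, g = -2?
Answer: 63794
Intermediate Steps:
E(S) = 2*S**2 (E(S) = S*(2*S) = 2*S**2)
y(R) = -2*R + 2*R**2 (y(R) = R*(-2) + 2*R**2 = -2*R + 2*R**2)
y(-178) - J(-70) = 2*(-178)*(-1 - 178) - 1*(-70) = 2*(-178)*(-179) + 70 = 63724 + 70 = 63794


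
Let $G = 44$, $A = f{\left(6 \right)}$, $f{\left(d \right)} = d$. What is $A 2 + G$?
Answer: $56$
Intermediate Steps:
$A = 6$
$A 2 + G = 6 \cdot 2 + 44 = 12 + 44 = 56$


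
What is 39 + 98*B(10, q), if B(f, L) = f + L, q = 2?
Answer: 1215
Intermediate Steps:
B(f, L) = L + f
39 + 98*B(10, q) = 39 + 98*(2 + 10) = 39 + 98*12 = 39 + 1176 = 1215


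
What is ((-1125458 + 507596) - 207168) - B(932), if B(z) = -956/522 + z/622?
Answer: -66968483098/81171 ≈ -8.2503e+5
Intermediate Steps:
B(z) = -478/261 + z/622 (B(z) = -956*1/522 + z*(1/622) = -478/261 + z/622)
((-1125458 + 507596) - 207168) - B(932) = ((-1125458 + 507596) - 207168) - (-478/261 + (1/622)*932) = (-617862 - 207168) - (-478/261 + 466/311) = -825030 - 1*(-27032/81171) = -825030 + 27032/81171 = -66968483098/81171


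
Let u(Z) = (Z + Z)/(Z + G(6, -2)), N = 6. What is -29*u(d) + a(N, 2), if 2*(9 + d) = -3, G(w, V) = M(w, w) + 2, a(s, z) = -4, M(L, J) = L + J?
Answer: 170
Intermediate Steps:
M(L, J) = J + L
G(w, V) = 2 + 2*w (G(w, V) = (w + w) + 2 = 2*w + 2 = 2 + 2*w)
d = -21/2 (d = -9 + (½)*(-3) = -9 - 3/2 = -21/2 ≈ -10.500)
u(Z) = 2*Z/(14 + Z) (u(Z) = (Z + Z)/(Z + (2 + 2*6)) = (2*Z)/(Z + (2 + 12)) = (2*Z)/(Z + 14) = (2*Z)/(14 + Z) = 2*Z/(14 + Z))
-29*u(d) + a(N, 2) = -58*(-21)/(2*(14 - 21/2)) - 4 = -58*(-21)/(2*7/2) - 4 = -58*(-21)*2/(2*7) - 4 = -29*(-6) - 4 = 174 - 4 = 170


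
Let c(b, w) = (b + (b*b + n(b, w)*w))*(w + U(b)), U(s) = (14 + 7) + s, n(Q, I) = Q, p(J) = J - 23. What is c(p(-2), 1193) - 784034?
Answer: -35532559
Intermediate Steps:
p(J) = -23 + J
U(s) = 21 + s
c(b, w) = (21 + b + w)*(b + b² + b*w) (c(b, w) = (b + (b*b + b*w))*(w + (21 + b)) = (b + (b² + b*w))*(21 + b + w) = (b + b² + b*w)*(21 + b + w) = (21 + b + w)*(b + b² + b*w))
c(p(-2), 1193) - 784034 = (-23 - 2)*(21 + (-23 - 2)² + 1193² + 22*(-23 - 2) + 22*1193 + 2*(-23 - 2)*1193) - 784034 = -25*(21 + (-25)² + 1423249 + 22*(-25) + 26246 + 2*(-25)*1193) - 784034 = -25*(21 + 625 + 1423249 - 550 + 26246 - 59650) - 784034 = -25*1389941 - 784034 = -34748525 - 784034 = -35532559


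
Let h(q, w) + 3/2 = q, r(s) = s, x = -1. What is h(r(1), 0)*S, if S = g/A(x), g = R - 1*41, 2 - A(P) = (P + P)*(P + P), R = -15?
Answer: -14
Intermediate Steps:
A(P) = 2 - 4*P² (A(P) = 2 - (P + P)*(P + P) = 2 - 2*P*2*P = 2 - 4*P²)
h(q, w) = -3/2 + q
g = -56 (g = -15 - 1*41 = -15 - 41 = -56)
S = 28 (S = -56/(2 - 4*(-1)²) = -56/(2 - 4*1) = -56/(2 - 4) = -56/(-2) = -56*(-½) = 28)
h(r(1), 0)*S = (-3/2 + 1)*28 = -½*28 = -14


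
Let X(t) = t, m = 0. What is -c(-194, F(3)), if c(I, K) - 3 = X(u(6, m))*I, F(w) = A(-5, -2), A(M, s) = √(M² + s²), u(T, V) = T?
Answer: 1161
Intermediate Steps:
F(w) = √29 (F(w) = √((-5)² + (-2)²) = √(25 + 4) = √29)
c(I, K) = 3 + 6*I
-c(-194, F(3)) = -(3 + 6*(-194)) = -(3 - 1164) = -1*(-1161) = 1161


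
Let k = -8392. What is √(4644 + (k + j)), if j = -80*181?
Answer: 14*I*√93 ≈ 135.01*I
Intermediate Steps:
j = -14480
√(4644 + (k + j)) = √(4644 + (-8392 - 14480)) = √(4644 - 22872) = √(-18228) = 14*I*√93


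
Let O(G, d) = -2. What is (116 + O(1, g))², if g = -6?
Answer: 12996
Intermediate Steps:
(116 + O(1, g))² = (116 - 2)² = 114² = 12996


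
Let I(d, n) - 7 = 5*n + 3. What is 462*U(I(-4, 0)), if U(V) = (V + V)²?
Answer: 184800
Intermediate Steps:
I(d, n) = 10 + 5*n (I(d, n) = 7 + (5*n + 3) = 7 + (3 + 5*n) = 10 + 5*n)
U(V) = 4*V² (U(V) = (2*V)² = 4*V²)
462*U(I(-4, 0)) = 462*(4*(10 + 5*0)²) = 462*(4*(10 + 0)²) = 462*(4*10²) = 462*(4*100) = 462*400 = 184800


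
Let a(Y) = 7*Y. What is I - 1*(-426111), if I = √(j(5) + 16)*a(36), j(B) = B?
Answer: 426111 + 252*√21 ≈ 4.2727e+5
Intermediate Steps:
I = 252*√21 (I = √(5 + 16)*(7*36) = √21*252 = 252*√21 ≈ 1154.8)
I - 1*(-426111) = 252*√21 - 1*(-426111) = 252*√21 + 426111 = 426111 + 252*√21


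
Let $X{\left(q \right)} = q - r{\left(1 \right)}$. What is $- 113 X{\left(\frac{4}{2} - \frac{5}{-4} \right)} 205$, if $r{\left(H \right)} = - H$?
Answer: $- \frac{393805}{4} \approx -98451.0$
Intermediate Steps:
$X{\left(q \right)} = 1 + q$ ($X{\left(q \right)} = q - \left(-1\right) 1 = q - -1 = q + 1 = 1 + q$)
$- 113 X{\left(\frac{4}{2} - \frac{5}{-4} \right)} 205 = - 113 \left(1 + \left(\frac{4}{2} - \frac{5}{-4}\right)\right) 205 = - 113 \left(1 + \left(4 \cdot \frac{1}{2} - - \frac{5}{4}\right)\right) 205 = - 113 \left(1 + \left(2 + \frac{5}{4}\right)\right) 205 = - 113 \left(1 + \frac{13}{4}\right) 205 = \left(-113\right) \frac{17}{4} \cdot 205 = \left(- \frac{1921}{4}\right) 205 = - \frac{393805}{4}$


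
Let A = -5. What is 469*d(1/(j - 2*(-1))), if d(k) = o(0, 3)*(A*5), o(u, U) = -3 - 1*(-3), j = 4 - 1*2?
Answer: 0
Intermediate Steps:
j = 2 (j = 4 - 2 = 2)
o(u, U) = 0 (o(u, U) = -3 + 3 = 0)
d(k) = 0 (d(k) = 0*(-5*5) = 0*(-25) = 0)
469*d(1/(j - 2*(-1))) = 469*0 = 0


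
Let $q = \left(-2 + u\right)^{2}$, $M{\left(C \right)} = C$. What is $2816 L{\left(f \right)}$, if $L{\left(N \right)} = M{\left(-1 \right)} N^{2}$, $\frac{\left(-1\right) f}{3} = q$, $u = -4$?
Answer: $-32845824$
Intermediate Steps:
$q = 36$ ($q = \left(-2 - 4\right)^{2} = \left(-6\right)^{2} = 36$)
$f = -108$ ($f = \left(-3\right) 36 = -108$)
$L{\left(N \right)} = - N^{2}$
$2816 L{\left(f \right)} = 2816 \left(- \left(-108\right)^{2}\right) = 2816 \left(\left(-1\right) 11664\right) = 2816 \left(-11664\right) = -32845824$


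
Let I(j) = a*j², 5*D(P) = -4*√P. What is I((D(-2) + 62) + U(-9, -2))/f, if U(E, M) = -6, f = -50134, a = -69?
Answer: 2703696/626675 - 2208*I*√2/17905 ≈ 4.3144 - 0.1744*I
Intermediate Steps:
D(P) = -4*√P/5 (D(P) = (-4*√P)/5 = -4*√P/5)
I(j) = -69*j²
I((D(-2) + 62) + U(-9, -2))/f = -69*((-4*I*√2/5 + 62) - 6)²/(-50134) = -69*((-4*I*√2/5 + 62) - 6)²*(-1/50134) = -69*((62 - 4*I*√2/5) - 6)²*(-1/50134) = -69*(56 - 4*I*√2/5)²*(-1/50134) = 69*(56 - 4*I*√2/5)²/50134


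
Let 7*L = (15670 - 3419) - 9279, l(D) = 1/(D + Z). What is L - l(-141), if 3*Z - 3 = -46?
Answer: 1384973/3262 ≈ 424.58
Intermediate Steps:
Z = -43/3 (Z = 1 + (1/3)*(-46) = 1 - 46/3 = -43/3 ≈ -14.333)
l(D) = 1/(-43/3 + D) (l(D) = 1/(D - 43/3) = 1/(-43/3 + D))
L = 2972/7 (L = ((15670 - 3419) - 9279)/7 = (12251 - 9279)/7 = (1/7)*2972 = 2972/7 ≈ 424.57)
L - l(-141) = 2972/7 - 3/(-43 + 3*(-141)) = 2972/7 - 3/(-43 - 423) = 2972/7 - 3/(-466) = 2972/7 - 3*(-1)/466 = 2972/7 - 1*(-3/466) = 2972/7 + 3/466 = 1384973/3262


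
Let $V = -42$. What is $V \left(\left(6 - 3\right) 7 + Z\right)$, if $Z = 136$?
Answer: $-6594$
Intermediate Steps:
$V \left(\left(6 - 3\right) 7 + Z\right) = - 42 \left(\left(6 - 3\right) 7 + 136\right) = - 42 \left(3 \cdot 7 + 136\right) = - 42 \left(21 + 136\right) = \left(-42\right) 157 = -6594$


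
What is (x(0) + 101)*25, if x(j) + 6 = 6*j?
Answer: 2375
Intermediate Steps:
x(j) = -6 + 6*j
(x(0) + 101)*25 = ((-6 + 6*0) + 101)*25 = ((-6 + 0) + 101)*25 = (-6 + 101)*25 = 95*25 = 2375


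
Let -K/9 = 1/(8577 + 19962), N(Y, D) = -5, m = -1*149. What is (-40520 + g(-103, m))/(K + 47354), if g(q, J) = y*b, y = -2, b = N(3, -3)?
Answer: -128457210/150159533 ≈ -0.85547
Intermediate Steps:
m = -149
b = -5
K = -1/3171 (K = -9/(8577 + 19962) = -9/28539 = -9*1/28539 = -1/3171 ≈ -0.00031536)
g(q, J) = 10 (g(q, J) = -2*(-5) = 10)
(-40520 + g(-103, m))/(K + 47354) = (-40520 + 10)/(-1/3171 + 47354) = -40510/150159533/3171 = -40510*3171/150159533 = -128457210/150159533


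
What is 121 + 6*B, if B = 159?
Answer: 1075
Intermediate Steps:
121 + 6*B = 121 + 6*159 = 121 + 954 = 1075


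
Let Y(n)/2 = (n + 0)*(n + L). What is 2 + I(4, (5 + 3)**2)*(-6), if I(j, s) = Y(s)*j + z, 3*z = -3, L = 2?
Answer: -202744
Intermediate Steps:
z = -1 (z = (1/3)*(-3) = -1)
Y(n) = 2*n*(2 + n) (Y(n) = 2*((n + 0)*(n + 2)) = 2*(n*(2 + n)) = 2*n*(2 + n))
I(j, s) = -1 + 2*j*s*(2 + s) (I(j, s) = (2*s*(2 + s))*j - 1 = 2*j*s*(2 + s) - 1 = -1 + 2*j*s*(2 + s))
2 + I(4, (5 + 3)**2)*(-6) = 2 + (-1 + 2*4*(5 + 3)**2*(2 + (5 + 3)**2))*(-6) = 2 + (-1 + 2*4*8**2*(2 + 8**2))*(-6) = 2 + (-1 + 2*4*64*(2 + 64))*(-6) = 2 + (-1 + 2*4*64*66)*(-6) = 2 + (-1 + 33792)*(-6) = 2 + 33791*(-6) = 2 - 202746 = -202744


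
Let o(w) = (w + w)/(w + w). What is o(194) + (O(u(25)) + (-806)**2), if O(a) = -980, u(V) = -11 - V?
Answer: 648657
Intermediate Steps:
o(w) = 1 (o(w) = (2*w)/((2*w)) = (2*w)*(1/(2*w)) = 1)
o(194) + (O(u(25)) + (-806)**2) = 1 + (-980 + (-806)**2) = 1 + (-980 + 649636) = 1 + 648656 = 648657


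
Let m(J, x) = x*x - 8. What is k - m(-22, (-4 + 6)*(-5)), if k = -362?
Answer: -454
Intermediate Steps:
m(J, x) = -8 + x**2 (m(J, x) = x**2 - 8 = -8 + x**2)
k - m(-22, (-4 + 6)*(-5)) = -362 - (-8 + ((-4 + 6)*(-5))**2) = -362 - (-8 + (2*(-5))**2) = -362 - (-8 + (-10)**2) = -362 - (-8 + 100) = -362 - 1*92 = -362 - 92 = -454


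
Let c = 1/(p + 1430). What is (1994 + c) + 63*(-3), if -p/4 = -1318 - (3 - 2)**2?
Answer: 12104331/6706 ≈ 1805.0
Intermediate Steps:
p = 5276 (p = -4*(-1318 - (3 - 2)**2) = -4*(-1318 - 1*1**2) = -4*(-1318 - 1*1) = -4*(-1318 - 1) = -4*(-1319) = 5276)
c = 1/6706 (c = 1/(5276 + 1430) = 1/6706 ≈ 0.00014912)
(1994 + c) + 63*(-3) = (1994 + 1/6706) + 63*(-3) = 13371765/6706 - 189 = 12104331/6706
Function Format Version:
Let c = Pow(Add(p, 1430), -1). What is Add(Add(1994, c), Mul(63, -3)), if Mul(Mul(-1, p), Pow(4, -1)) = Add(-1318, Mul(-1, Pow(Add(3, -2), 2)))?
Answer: Rational(12104331, 6706) ≈ 1805.0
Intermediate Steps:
p = 5276 (p = Mul(-4, Add(-1318, Mul(-1, Pow(Add(3, -2), 2)))) = Mul(-4, Add(-1318, Mul(-1, Pow(1, 2)))) = Mul(-4, Add(-1318, Mul(-1, 1))) = Mul(-4, Add(-1318, -1)) = Mul(-4, -1319) = 5276)
c = Rational(1, 6706) (c = Pow(Add(5276, 1430), -1) = Pow(6706, -1) = Rational(1, 6706) ≈ 0.00014912)
Add(Add(1994, c), Mul(63, -3)) = Add(Add(1994, Rational(1, 6706)), Mul(63, -3)) = Add(Rational(13371765, 6706), -189) = Rational(12104331, 6706)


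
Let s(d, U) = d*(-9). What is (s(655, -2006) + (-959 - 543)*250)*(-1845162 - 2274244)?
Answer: 1571120851370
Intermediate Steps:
s(d, U) = -9*d
(s(655, -2006) + (-959 - 543)*250)*(-1845162 - 2274244) = (-9*655 + (-959 - 543)*250)*(-1845162 - 2274244) = (-5895 - 1502*250)*(-4119406) = (-5895 - 375500)*(-4119406) = -381395*(-4119406) = 1571120851370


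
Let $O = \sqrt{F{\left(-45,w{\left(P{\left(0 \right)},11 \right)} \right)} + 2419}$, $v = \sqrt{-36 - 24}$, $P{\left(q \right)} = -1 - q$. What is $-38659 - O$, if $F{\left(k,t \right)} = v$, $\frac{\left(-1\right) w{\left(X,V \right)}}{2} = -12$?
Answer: $-38659 - \sqrt{2419 + 2 i \sqrt{15}} \approx -38708.0 - 0.078746 i$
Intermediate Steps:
$w{\left(X,V \right)} = 24$ ($w{\left(X,V \right)} = \left(-2\right) \left(-12\right) = 24$)
$v = 2 i \sqrt{15}$ ($v = \sqrt{-60} = 2 i \sqrt{15} \approx 7.746 i$)
$F{\left(k,t \right)} = 2 i \sqrt{15}$
$O = \sqrt{2419 + 2 i \sqrt{15}}$ ($O = \sqrt{2 i \sqrt{15} + 2419} = \sqrt{2419 + 2 i \sqrt{15}} \approx 49.183 + 0.07875 i$)
$-38659 - O = -38659 - \sqrt{2419 + 2 i \sqrt{15}}$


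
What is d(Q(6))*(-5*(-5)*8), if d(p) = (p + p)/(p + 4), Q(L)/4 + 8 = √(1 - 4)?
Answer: 5900/13 + 100*I*√3/13 ≈ 453.85 + 13.323*I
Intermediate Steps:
Q(L) = -32 + 4*I*√3 (Q(L) = -32 + 4*√(1 - 4) = -32 + 4*√(-3) = -32 + 4*(I*√3) = -32 + 4*I*√3)
d(p) = 2*p/(4 + p) (d(p) = (2*p)/(4 + p) = 2*p/(4 + p))
d(Q(6))*(-5*(-5)*8) = (2*(-32 + 4*I*√3)/(4 + (-32 + 4*I*√3)))*(-5*(-5)*8) = (2*(-32 + 4*I*√3)/(-28 + 4*I*√3))*(25*8) = (2*(-32 + 4*I*√3)/(-28 + 4*I*√3))*200 = 400*(-32 + 4*I*√3)/(-28 + 4*I*√3)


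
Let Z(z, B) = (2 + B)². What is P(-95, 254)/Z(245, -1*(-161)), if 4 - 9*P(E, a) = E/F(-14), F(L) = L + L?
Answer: 17/6695388 ≈ 2.5391e-6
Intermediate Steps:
F(L) = 2*L
P(E, a) = 4/9 + E/252 (P(E, a) = 4/9 - E/(9*(2*(-14))) = 4/9 - E/(9*(-28)) = 4/9 - E*(-1)/(9*28) = 4/9 - (-1)*E/252 = 4/9 + E/252)
P(-95, 254)/Z(245, -1*(-161)) = (4/9 + (1/252)*(-95))/((2 - 1*(-161))²) = (4/9 - 95/252)/((2 + 161)²) = 17/(252*(163²)) = (17/252)/26569 = (17/252)*(1/26569) = 17/6695388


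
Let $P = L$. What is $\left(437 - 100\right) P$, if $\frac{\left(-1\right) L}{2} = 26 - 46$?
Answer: $13480$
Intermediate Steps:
$L = 40$ ($L = - 2 \left(26 - 46\right) = \left(-2\right) \left(-20\right) = 40$)
$P = 40$
$\left(437 - 100\right) P = \left(437 - 100\right) 40 = 337 \cdot 40 = 13480$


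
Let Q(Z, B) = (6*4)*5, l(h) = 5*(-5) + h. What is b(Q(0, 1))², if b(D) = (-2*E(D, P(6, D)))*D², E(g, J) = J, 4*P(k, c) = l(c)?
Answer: 467856000000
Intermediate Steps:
l(h) = -25 + h
P(k, c) = -25/4 + c/4 (P(k, c) = (-25 + c)/4 = -25/4 + c/4)
Q(Z, B) = 120 (Q(Z, B) = 24*5 = 120)
b(D) = D²*(25/2 - D/2) (b(D) = (-2*(-25/4 + D/4))*D² = (25/2 - D/2)*D² = D²*(25/2 - D/2))
b(Q(0, 1))² = ((½)*120²*(25 - 1*120))² = ((½)*14400*(25 - 120))² = ((½)*14400*(-95))² = (-684000)² = 467856000000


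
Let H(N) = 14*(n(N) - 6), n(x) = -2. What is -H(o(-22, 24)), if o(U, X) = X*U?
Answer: 112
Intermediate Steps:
o(U, X) = U*X
H(N) = -112 (H(N) = 14*(-2 - 6) = 14*(-8) = -112)
-H(o(-22, 24)) = -1*(-112) = 112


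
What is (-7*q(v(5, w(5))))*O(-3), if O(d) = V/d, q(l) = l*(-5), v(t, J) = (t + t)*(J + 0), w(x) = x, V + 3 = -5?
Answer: 14000/3 ≈ 4666.7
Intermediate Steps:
V = -8 (V = -3 - 5 = -8)
v(t, J) = 2*J*t (v(t, J) = (2*t)*J = 2*J*t)
q(l) = -5*l
O(d) = -8/d
(-7*q(v(5, w(5))))*O(-3) = (-(-35)*2*5*5)*(-8/(-3)) = (-(-35)*50)*(-8*(-1/3)) = -7*(-250)*(8/3) = 1750*(8/3) = 14000/3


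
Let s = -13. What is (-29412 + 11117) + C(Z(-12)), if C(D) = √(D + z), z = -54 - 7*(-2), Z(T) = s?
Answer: -18295 + I*√53 ≈ -18295.0 + 7.2801*I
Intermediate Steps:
Z(T) = -13
z = -40 (z = -54 - 1*(-14) = -54 + 14 = -40)
C(D) = √(-40 + D) (C(D) = √(D - 40) = √(-40 + D))
(-29412 + 11117) + C(Z(-12)) = (-29412 + 11117) + √(-40 - 13) = -18295 + √(-53) = -18295 + I*√53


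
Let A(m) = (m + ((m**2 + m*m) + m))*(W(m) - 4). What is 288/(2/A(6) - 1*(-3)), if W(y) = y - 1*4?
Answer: 24192/251 ≈ 96.382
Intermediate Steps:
W(y) = -4 + y (W(y) = y - 4 = -4 + y)
A(m) = (-8 + m)*(2*m + 2*m**2) (A(m) = (m + ((m**2 + m*m) + m))*((-4 + m) - 4) = (m + ((m**2 + m**2) + m))*(-8 + m) = (m + (2*m**2 + m))*(-8 + m) = (m + (m + 2*m**2))*(-8 + m) = (2*m + 2*m**2)*(-8 + m) = (-8 + m)*(2*m + 2*m**2))
288/(2/A(6) - 1*(-3)) = 288/(2/((2*6*(-8 + 6**2 - 7*6))) - 1*(-3)) = 288/(2/((2*6*(-8 + 36 - 42))) + 3) = 288/(2/((2*6*(-14))) + 3) = 288/(2/(-168) + 3) = 288/(2*(-1/168) + 3) = 288/(-1/84 + 3) = 288/(251/84) = 288*(84/251) = 24192/251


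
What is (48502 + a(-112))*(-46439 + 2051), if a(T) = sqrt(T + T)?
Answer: -2152906776 - 177552*I*sqrt(14) ≈ -2.1529e+9 - 6.6434e+5*I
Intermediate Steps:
a(T) = sqrt(2)*sqrt(T) (a(T) = sqrt(2*T) = sqrt(2)*sqrt(T))
(48502 + a(-112))*(-46439 + 2051) = (48502 + sqrt(2)*sqrt(-112))*(-46439 + 2051) = (48502 + sqrt(2)*(4*I*sqrt(7)))*(-44388) = (48502 + 4*I*sqrt(14))*(-44388) = -2152906776 - 177552*I*sqrt(14)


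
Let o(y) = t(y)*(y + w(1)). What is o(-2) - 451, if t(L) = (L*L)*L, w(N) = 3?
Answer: -459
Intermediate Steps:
t(L) = L**3 (t(L) = L**2*L = L**3)
o(y) = y**3*(3 + y) (o(y) = y**3*(y + 3) = y**3*(3 + y))
o(-2) - 451 = (-2)**3*(3 - 2) - 451 = -8*1 - 451 = -8 - 451 = -459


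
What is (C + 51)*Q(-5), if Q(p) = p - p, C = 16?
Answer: 0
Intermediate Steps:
Q(p) = 0
(C + 51)*Q(-5) = (16 + 51)*0 = 67*0 = 0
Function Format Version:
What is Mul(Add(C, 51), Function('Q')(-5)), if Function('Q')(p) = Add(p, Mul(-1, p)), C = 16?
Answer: 0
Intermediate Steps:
Function('Q')(p) = 0
Mul(Add(C, 51), Function('Q')(-5)) = Mul(Add(16, 51), 0) = Mul(67, 0) = 0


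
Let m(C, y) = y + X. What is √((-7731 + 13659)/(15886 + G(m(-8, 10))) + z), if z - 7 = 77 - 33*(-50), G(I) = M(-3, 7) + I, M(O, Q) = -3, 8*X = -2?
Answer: √7009073114646/63571 ≈ 41.646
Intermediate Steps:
X = -¼ (X = (⅛)*(-2) = -¼ ≈ -0.25000)
m(C, y) = -¼ + y (m(C, y) = y - ¼ = -¼ + y)
G(I) = -3 + I
z = 1734 (z = 7 + (77 - 33*(-50)) = 7 + (77 + 1650) = 7 + 1727 = 1734)
√((-7731 + 13659)/(15886 + G(m(-8, 10))) + z) = √((-7731 + 13659)/(15886 + (-3 + (-¼ + 10))) + 1734) = √(5928/(15886 + (-3 + 39/4)) + 1734) = √(5928/(15886 + 27/4) + 1734) = √(5928/(63571/4) + 1734) = √(5928*(4/63571) + 1734) = √(23712/63571 + 1734) = √(110255826/63571) = √7009073114646/63571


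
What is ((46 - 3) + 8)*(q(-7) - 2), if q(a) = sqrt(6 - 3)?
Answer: -102 + 51*sqrt(3) ≈ -13.665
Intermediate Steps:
q(a) = sqrt(3)
((46 - 3) + 8)*(q(-7) - 2) = ((46 - 3) + 8)*(sqrt(3) - 2) = (43 + 8)*(-2 + sqrt(3)) = 51*(-2 + sqrt(3)) = -102 + 51*sqrt(3)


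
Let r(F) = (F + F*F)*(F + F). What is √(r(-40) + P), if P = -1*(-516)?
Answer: 2*I*√31071 ≈ 352.54*I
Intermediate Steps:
P = 516
r(F) = 2*F*(F + F²) (r(F) = (F + F²)*(2*F) = 2*F*(F + F²))
√(r(-40) + P) = √(2*(-40)²*(1 - 40) + 516) = √(2*1600*(-39) + 516) = √(-124800 + 516) = √(-124284) = 2*I*√31071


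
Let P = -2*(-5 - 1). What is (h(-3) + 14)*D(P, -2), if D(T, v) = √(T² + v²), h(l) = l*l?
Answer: 46*√37 ≈ 279.81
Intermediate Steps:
h(l) = l²
P = 12 (P = -2*(-6) = 12)
(h(-3) + 14)*D(P, -2) = ((-3)² + 14)*√(12² + (-2)²) = (9 + 14)*√(144 + 4) = 23*√148 = 23*(2*√37) = 46*√37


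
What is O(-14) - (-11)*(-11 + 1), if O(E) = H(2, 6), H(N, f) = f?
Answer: -104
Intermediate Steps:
O(E) = 6
O(-14) - (-11)*(-11 + 1) = 6 - (-11)*(-11 + 1) = 6 - (-11)*(-10) = 6 - 1*110 = 6 - 110 = -104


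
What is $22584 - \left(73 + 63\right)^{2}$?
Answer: $4088$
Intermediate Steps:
$22584 - \left(73 + 63\right)^{2} = 22584 - 136^{2} = 22584 - 18496 = 4088$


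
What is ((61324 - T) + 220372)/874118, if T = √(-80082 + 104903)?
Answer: 140848/437059 - √24821/874118 ≈ 0.32208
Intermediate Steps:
T = √24821 ≈ 157.55
((61324 - T) + 220372)/874118 = ((61324 - √24821) + 220372)/874118 = (281696 - √24821)*(1/874118) = 140848/437059 - √24821/874118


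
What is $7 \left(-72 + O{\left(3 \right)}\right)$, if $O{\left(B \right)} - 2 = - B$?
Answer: $-511$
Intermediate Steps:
$O{\left(B \right)} = 2 - B$
$7 \left(-72 + O{\left(3 \right)}\right) = 7 \left(-72 + \left(2 - 3\right)\right) = 7 \left(-72 - 1\right) = 7 \left(-73\right) = -511$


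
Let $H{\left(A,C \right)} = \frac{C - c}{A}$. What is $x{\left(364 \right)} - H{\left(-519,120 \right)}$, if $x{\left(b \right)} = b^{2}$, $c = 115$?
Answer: $\frac{68765429}{519} \approx 1.325 \cdot 10^{5}$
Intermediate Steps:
$H{\left(A,C \right)} = \frac{-115 + C}{A}$ ($H{\left(A,C \right)} = \frac{C - 115}{A} = \frac{-115 + C}{A}$)
$x{\left(364 \right)} - H{\left(-519,120 \right)} = 364^{2} - \frac{-115 + 120}{-519} = 132496 - \left(- \frac{1}{519}\right) 5 = 132496 - - \frac{5}{519} = 132496 + \frac{5}{519} = \frac{68765429}{519}$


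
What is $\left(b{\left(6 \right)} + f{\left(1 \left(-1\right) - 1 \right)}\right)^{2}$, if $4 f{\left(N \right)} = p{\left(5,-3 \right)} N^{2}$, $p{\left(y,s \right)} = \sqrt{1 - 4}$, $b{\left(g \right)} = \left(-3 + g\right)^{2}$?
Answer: $\left(9 + i \sqrt{3}\right)^{2} \approx 78.0 + 31.177 i$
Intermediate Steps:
$p{\left(y,s \right)} = i \sqrt{3}$ ($p{\left(y,s \right)} = \sqrt{-3} = i \sqrt{3}$)
$f{\left(N \right)} = \frac{i \sqrt{3} N^{2}}{4}$
$\left(b{\left(6 \right)} + f{\left(1 \left(-1\right) - 1 \right)}\right)^{2} = \left(\left(-3 + 6\right)^{2} + \frac{i \sqrt{3} \left(1 \left(-1\right) - 1\right)^{2}}{4}\right)^{2} = \left(3^{2} + \frac{i \sqrt{3} \left(-1 - 1\right)^{2}}{4}\right)^{2} = \left(9 + \frac{i \sqrt{3} \left(-2\right)^{2}}{4}\right)^{2} = \left(9 + \frac{1}{4} i \sqrt{3} \cdot 4\right)^{2} = \left(9 + i \sqrt{3}\right)^{2}$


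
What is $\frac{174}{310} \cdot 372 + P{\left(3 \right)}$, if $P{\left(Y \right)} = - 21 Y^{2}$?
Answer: $\frac{99}{5} \approx 19.8$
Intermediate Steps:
$\frac{174}{310} \cdot 372 + P{\left(3 \right)} = \frac{174}{310} \cdot 372 - 21 \cdot 3^{2} = 174 \cdot \frac{1}{310} \cdot 372 - 189 = \frac{87}{155} \cdot 372 - 189 = \frac{1044}{5} - 189 = \frac{99}{5}$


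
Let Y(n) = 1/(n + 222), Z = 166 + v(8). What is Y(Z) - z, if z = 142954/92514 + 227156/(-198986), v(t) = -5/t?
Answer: -1906714513759/4754121875133 ≈ -0.40107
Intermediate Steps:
z = 1857683615/4602247701 (z = 142954*(1/92514) + 227156*(-1/198986) = 71477/46257 - 113578/99493 = 1857683615/4602247701 ≈ 0.40365)
Z = 1323/8 (Z = 166 - 5/8 = 1323/8 ≈ 165.38)
Y(n) = 1/(222 + n)
Y(Z) - z = 1/(222 + 1323/8) - 1*1857683615/4602247701 = 1/(3099/8) - 1857683615/4602247701 = 8/3099 - 1857683615/4602247701 = -1906714513759/4754121875133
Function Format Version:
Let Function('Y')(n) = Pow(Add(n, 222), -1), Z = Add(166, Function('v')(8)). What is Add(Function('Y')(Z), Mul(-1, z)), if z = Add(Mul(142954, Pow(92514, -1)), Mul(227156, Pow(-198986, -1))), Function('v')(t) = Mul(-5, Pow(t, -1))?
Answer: Rational(-1906714513759, 4754121875133) ≈ -0.40107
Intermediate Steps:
z = Rational(1857683615, 4602247701) (z = Add(Mul(142954, Rational(1, 92514)), Mul(227156, Rational(-1, 198986))) = Add(Rational(71477, 46257), Rational(-113578, 99493)) = Rational(1857683615, 4602247701) ≈ 0.40365)
Z = Rational(1323, 8) (Z = Add(166, Mul(-5, Pow(8, -1))) = Add(166, Mul(-5, Rational(1, 8))) = Add(166, Rational(-5, 8)) = Rational(1323, 8) ≈ 165.38)
Function('Y')(n) = Pow(Add(222, n), -1)
Add(Function('Y')(Z), Mul(-1, z)) = Add(Pow(Add(222, Rational(1323, 8)), -1), Mul(-1, Rational(1857683615, 4602247701))) = Add(Pow(Rational(3099, 8), -1), Rational(-1857683615, 4602247701)) = Add(Rational(8, 3099), Rational(-1857683615, 4602247701)) = Rational(-1906714513759, 4754121875133)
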